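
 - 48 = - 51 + 3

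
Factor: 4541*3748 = 2^2*19^1*239^1*937^1 = 17019668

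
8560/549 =8560/549 = 15.59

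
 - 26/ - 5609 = 26/5609 = 0.00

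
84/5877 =28/1959 = 0.01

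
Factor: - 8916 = - 2^2*3^1*743^1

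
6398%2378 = 1642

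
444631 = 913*487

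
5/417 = 5/417 = 0.01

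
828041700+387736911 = 1215778611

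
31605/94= 336+21/94 =336.22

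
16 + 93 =109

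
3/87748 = 3/87748= 0.00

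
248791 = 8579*29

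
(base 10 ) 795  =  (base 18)283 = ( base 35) MP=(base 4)30123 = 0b1100011011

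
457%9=7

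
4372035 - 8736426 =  - 4364391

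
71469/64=1116 + 45/64=   1116.70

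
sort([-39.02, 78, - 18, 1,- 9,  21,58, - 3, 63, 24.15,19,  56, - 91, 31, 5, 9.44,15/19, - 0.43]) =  [-91,-39.02, - 18 , - 9, -3,-0.43, 15/19, 1 , 5, 9.44, 19, 21, 24.15, 31, 56, 58,63,78]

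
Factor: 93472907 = 11^1*41^1*207257^1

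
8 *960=7680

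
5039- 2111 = 2928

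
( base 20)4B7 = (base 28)297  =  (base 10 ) 1827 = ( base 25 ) 2N2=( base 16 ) 723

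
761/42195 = 761/42195 = 0.02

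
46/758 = 23/379 = 0.06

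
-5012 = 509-5521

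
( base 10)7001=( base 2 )1101101011001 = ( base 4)1231121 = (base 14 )27a1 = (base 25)B51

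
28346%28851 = 28346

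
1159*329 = 381311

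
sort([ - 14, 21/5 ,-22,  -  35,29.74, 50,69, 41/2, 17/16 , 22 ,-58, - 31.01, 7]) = [- 58, - 35 ,-31.01, - 22, -14,  17/16,21/5,7, 41/2 , 22, 29.74,50,69]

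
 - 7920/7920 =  - 1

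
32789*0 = 0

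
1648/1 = 1648=1648.00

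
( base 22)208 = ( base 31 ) 10f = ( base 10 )976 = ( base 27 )194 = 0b1111010000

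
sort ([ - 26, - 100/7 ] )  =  [ - 26, - 100/7]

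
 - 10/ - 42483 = 10/42483 = 0.00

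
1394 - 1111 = 283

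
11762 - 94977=  -  83215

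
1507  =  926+581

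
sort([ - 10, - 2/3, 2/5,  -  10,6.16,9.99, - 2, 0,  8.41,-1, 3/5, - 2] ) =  [ - 10 , - 10, - 2,-2,  -  1, -2/3, 0,2/5, 3/5,  6.16 , 8.41,9.99]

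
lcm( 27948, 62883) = 251532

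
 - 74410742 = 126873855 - 201284597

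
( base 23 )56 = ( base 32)3p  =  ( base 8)171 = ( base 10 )121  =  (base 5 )441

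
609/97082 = 609/97082 = 0.01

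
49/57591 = 49/57591  =  0.00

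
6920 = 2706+4214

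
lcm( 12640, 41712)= 417120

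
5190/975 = 346/65=5.32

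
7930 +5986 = 13916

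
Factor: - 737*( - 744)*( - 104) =-57026112= - 2^6*3^1 *11^1 * 13^1*31^1*67^1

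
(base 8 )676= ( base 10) 446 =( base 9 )545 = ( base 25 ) HL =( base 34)D4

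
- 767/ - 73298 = 767/73298 = 0.01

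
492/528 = 41/44 = 0.93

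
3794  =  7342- 3548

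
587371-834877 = -247506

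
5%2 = 1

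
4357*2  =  8714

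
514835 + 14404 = 529239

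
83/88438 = 83/88438 = 0.00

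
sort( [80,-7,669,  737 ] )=[ - 7,80, 669,737 ] 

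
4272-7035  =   - 2763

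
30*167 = 5010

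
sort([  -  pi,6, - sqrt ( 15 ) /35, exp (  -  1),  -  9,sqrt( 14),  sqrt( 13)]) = [-9, - pi, - sqrt( 15) /35, exp(  -  1 ),sqrt ( 13 ), sqrt( 14 ),  6]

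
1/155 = 1/155 = 0.01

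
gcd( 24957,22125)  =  177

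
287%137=13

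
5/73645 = 1/14729 = 0.00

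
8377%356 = 189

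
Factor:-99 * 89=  - 8811 = -3^2*11^1*89^1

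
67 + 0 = 67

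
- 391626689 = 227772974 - 619399663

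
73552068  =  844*87147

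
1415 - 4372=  - 2957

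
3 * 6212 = 18636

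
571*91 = 51961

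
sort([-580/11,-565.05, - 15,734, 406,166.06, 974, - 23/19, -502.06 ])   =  [ -565.05,-502.06 ,- 580/11, - 15, - 23/19,166.06, 406, 734, 974 ] 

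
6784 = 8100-1316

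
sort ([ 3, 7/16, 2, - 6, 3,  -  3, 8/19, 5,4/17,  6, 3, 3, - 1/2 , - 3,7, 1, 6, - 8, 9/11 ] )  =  [  -  8, - 6, - 3, - 3, - 1/2 , 4/17,8/19,7/16,  9/11,1, 2,  3, 3, 3, 3,  5, 6, 6, 7 ]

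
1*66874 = 66874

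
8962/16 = 560+1/8 = 560.12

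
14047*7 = 98329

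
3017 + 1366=4383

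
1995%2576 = 1995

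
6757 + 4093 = 10850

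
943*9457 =8917951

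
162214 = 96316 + 65898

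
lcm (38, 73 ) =2774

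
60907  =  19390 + 41517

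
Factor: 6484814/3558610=5^(- 1)*7^1*11^(- 2)*17^( - 1)* 19^1 * 173^( - 1 )*24379^1= 3242407/1779305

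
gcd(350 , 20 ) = 10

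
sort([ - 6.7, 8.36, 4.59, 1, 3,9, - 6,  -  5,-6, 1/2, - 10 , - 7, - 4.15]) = [ - 10, - 7, - 6.7, - 6, - 6, - 5, - 4.15,  1/2,1,3,  4.59, 8.36,9 ] 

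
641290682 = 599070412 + 42220270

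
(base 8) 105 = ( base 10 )69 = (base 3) 2120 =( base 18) 3f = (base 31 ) 27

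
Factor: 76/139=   2^2 * 19^1*139^ ( - 1)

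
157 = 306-149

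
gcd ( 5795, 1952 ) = 61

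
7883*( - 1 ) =-7883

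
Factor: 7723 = 7723^1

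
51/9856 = 51/9856 = 0.01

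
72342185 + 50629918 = 122972103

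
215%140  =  75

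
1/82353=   1/82353 = 0.00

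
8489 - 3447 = 5042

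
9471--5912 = 15383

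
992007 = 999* 993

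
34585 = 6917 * 5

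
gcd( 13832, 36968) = 8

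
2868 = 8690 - 5822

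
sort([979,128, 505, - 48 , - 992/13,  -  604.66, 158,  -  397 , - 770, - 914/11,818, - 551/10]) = [-770, - 604.66, - 397,-914/11,-992/13, - 551/10, - 48, 128, 158,  505,818,979]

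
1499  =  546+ 953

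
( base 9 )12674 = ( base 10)8572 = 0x217C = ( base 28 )aq4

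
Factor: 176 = 2^4* 11^1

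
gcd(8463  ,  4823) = 91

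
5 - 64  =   - 59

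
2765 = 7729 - 4964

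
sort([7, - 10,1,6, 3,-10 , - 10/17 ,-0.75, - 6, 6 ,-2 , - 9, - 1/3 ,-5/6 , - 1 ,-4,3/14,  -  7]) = [  -  10 , - 10 ,- 9, -7, - 6, - 4,-2,  -  1, - 5/6,-0.75 ,-10/17 , - 1/3,3/14, 1,3, 6 , 6,  7] 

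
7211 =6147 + 1064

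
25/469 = 25/469 = 0.05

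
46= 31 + 15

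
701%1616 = 701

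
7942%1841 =578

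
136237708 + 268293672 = 404531380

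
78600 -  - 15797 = 94397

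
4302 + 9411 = 13713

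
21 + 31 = 52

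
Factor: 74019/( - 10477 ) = -3^1 *11^1*2243^1  *10477^( - 1 ) 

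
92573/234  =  7121/18= 395.61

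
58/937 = 58/937= 0.06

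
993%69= 27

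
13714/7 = 13714/7 = 1959.14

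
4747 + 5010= 9757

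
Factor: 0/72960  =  0^1=0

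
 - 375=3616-3991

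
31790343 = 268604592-236814249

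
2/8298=1/4149= 0.00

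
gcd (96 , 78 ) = 6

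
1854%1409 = 445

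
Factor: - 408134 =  - 2^1*204067^1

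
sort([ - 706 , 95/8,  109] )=[-706 , 95/8, 109 ]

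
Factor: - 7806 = -2^1 * 3^1 * 1301^1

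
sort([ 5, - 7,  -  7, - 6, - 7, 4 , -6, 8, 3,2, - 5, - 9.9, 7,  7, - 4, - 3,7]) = [ - 9.9, - 7, - 7, - 7,  -  6, -6,  -  5,- 4, - 3, 2, 3, 4,5 , 7,7,7, 8 ] 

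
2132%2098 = 34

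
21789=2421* 9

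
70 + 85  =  155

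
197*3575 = 704275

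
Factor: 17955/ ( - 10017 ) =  - 5^1*19^1*53^(-1 ) = - 95/53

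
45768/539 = 45768/539 = 84.91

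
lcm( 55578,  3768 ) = 222312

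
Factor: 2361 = 3^1*787^1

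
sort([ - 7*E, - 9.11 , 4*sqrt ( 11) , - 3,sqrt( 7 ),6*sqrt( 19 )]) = [- 7 * E, - 9.11, - 3, sqrt (7 ),4*sqrt(11 ),6*sqrt( 19 )]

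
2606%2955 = 2606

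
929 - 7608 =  - 6679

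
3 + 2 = 5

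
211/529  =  211/529 = 0.40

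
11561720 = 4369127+7192593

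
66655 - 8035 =58620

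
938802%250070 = 188592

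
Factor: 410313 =3^1*233^1*587^1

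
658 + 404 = 1062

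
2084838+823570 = 2908408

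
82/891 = 82/891 = 0.09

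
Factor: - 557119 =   -  29^1*19211^1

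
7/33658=7/33658=0.00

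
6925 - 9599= -2674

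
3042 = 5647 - 2605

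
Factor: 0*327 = 0^1= 0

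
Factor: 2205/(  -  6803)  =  -3^2* 5^1*7^2*6803^(-1) 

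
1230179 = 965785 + 264394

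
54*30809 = 1663686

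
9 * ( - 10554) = -94986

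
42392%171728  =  42392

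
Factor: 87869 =87869^1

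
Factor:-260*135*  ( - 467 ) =16391700 =2^2*3^3*5^2*13^1  *  467^1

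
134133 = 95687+38446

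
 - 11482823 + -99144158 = -110626981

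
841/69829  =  841/69829=0.01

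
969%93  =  39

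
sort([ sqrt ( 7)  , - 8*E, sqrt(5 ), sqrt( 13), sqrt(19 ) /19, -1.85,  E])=[-8*E, - 1.85, sqrt (19)/19, sqrt(5),  sqrt( 7),E,sqrt(13) ]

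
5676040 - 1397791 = 4278249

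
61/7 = 61/7 = 8.71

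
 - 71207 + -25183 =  - 96390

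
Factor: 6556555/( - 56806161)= - 3^ ( - 1 ) * 5^1*439^( - 1 ) * 43133^(-1)*1311311^1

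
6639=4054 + 2585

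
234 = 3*78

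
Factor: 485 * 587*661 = 188183395 =5^1*97^1*587^1*661^1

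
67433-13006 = 54427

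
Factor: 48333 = 3^1 * 16111^1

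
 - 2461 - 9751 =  - 12212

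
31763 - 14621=17142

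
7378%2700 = 1978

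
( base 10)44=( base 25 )1j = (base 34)1A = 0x2c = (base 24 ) 1K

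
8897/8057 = 1 + 120/1151 = 1.10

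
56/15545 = 56/15545 = 0.00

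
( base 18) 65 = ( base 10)113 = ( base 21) 58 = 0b1110001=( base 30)3N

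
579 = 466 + 113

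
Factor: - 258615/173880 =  - 821/552 = - 2^ ( - 3)*3^(-1)*23^( - 1) * 821^1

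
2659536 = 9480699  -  6821163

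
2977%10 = 7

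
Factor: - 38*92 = -3496= - 2^3*19^1*23^1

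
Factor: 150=2^1*3^1 *5^2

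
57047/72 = 57047/72 = 792.32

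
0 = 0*3110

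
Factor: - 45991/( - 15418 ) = 2^ (- 1)*11^1 * 13^( - 1)*37^1*113^1*593^ (-1 )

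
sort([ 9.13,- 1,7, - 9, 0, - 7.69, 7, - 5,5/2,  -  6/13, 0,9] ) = [ - 9, - 7.69, - 5, - 1, - 6/13, 0, 0 , 5/2,7,7,9,9.13] 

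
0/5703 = 0=0.00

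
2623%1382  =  1241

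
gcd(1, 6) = 1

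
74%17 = 6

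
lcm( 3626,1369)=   134162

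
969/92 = 969/92 = 10.53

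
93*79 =7347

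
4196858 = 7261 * 578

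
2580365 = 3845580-1265215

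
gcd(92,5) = 1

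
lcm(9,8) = 72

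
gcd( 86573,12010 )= 1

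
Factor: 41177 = 41177^1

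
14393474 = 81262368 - 66868894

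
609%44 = 37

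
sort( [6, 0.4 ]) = [ 0.4,6 ] 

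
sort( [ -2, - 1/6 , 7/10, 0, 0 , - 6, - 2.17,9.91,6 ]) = [ - 6, - 2.17,-2, - 1/6,0, 0, 7/10,  6,9.91 ] 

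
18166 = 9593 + 8573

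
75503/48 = 75503/48 = 1572.98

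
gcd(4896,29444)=68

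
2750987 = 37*74351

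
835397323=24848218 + 810549105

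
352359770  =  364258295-11898525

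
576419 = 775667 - 199248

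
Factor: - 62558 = -2^1 * 31^1*1009^1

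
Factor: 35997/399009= 71/787 = 71^1*787^( - 1 ) 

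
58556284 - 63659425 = -5103141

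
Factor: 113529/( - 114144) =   -  2^( - 5 )* 13^1*29^(  -  1 )*71^1 = -923/928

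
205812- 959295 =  - 753483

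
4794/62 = 77+10/31 = 77.32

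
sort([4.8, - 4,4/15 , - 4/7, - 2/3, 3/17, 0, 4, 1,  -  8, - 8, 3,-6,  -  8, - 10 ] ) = [ -10,-8 , - 8 , - 8, - 6,  -  4 , - 2/3, - 4/7, 0,3/17, 4/15, 1, 3,4,  4.8]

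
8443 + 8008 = 16451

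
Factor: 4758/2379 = 2 = 2^1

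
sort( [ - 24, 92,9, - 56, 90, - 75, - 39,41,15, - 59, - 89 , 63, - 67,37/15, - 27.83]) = [- 89, - 75, - 67, - 59, - 56, - 39,-27.83, - 24,37/15, 9, 15,41,63, 90,92 ]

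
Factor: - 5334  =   - 2^1 * 3^1 * 7^1*127^1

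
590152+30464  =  620616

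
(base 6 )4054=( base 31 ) su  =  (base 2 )1110000010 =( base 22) 1II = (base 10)898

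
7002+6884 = 13886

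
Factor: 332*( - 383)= - 127156 = -2^2* 83^1*383^1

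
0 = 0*499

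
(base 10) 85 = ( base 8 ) 125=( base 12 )71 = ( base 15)5a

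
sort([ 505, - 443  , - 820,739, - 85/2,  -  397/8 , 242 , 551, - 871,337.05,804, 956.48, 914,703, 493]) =[-871, - 820, - 443, - 397/8, - 85/2, 242,  337.05, 493, 505,551, 703, 739, 804 , 914, 956.48 ] 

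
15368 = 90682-75314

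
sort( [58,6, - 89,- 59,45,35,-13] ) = [  -  89, - 59,-13,6,35,45,58 ]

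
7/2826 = 7/2826 = 0.00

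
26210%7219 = 4553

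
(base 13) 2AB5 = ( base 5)144412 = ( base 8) 14130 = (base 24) ajg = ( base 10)6232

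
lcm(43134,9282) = 733278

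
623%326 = 297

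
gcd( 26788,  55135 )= 1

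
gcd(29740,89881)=1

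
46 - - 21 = 67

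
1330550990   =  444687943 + 885863047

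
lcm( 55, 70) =770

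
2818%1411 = 1407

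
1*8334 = 8334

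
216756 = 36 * 6021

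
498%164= 6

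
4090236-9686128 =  - 5595892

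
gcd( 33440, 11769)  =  1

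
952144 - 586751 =365393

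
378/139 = 378/139 = 2.72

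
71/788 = 71/788= 0.09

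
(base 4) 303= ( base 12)43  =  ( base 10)51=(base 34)1H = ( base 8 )63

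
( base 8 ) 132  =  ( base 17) 55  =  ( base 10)90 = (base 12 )76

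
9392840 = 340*27626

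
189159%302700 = 189159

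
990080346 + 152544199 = 1142624545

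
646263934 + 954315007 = 1600578941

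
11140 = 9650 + 1490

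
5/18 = 5/18=0.28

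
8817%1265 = 1227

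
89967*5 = 449835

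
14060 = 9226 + 4834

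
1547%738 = 71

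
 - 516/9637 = - 1 + 9121/9637 = - 0.05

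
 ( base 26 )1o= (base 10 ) 50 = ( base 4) 302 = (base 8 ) 62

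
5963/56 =106 + 27/56 =106.48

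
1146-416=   730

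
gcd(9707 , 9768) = 1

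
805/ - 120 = -7+7/24=-  6.71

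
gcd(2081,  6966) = 1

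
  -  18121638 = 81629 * (-222)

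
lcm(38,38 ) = 38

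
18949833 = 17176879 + 1772954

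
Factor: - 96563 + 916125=819562= 2^1 * 409781^1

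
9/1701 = 1/189 = 0.01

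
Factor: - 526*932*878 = -2^4*233^1*263^1 * 439^1 = -430423696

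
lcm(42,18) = 126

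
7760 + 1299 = 9059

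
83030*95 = 7887850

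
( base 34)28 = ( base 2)1001100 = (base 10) 76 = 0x4c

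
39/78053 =39/78053 = 0.00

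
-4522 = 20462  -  24984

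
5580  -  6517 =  -937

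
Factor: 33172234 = 2^1*16586117^1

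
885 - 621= 264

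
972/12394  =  486/6197= 0.08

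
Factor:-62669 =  - 29^1*2161^1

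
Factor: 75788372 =2^2*11^1*1722463^1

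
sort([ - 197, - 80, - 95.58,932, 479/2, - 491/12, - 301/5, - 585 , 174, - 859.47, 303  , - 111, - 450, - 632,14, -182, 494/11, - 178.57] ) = [ - 859.47, - 632 , - 585, - 450, - 197,- 182, - 178.57, - 111, - 95.58, - 80,-301/5, - 491/12,14, 494/11, 174,479/2, 303,932]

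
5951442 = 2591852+3359590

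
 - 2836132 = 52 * ( - 54541)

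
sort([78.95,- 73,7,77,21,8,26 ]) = [-73, 7,8,  21,26,77,78.95]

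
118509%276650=118509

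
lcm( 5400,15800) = 426600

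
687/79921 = 3/349 = 0.01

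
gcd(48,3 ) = 3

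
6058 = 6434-376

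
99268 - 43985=55283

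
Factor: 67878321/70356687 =22626107/23452229 = 7^1*3232301^1*23452229^( - 1) 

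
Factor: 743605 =5^1*148721^1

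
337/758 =337/758 = 0.44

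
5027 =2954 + 2073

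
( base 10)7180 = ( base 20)HJ0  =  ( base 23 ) dd4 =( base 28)94C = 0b1110000001100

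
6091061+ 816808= 6907869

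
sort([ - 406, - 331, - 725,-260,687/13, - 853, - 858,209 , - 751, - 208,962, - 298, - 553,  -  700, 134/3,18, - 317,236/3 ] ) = [ - 858,-853 , - 751, - 725,-700, - 553, - 406, - 331 , - 317, - 298 , - 260, - 208,18,134/3 , 687/13,236/3,209,962]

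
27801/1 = 27801 = 27801.00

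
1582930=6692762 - 5109832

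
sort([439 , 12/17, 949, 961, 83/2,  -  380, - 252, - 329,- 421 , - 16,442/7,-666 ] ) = [ -666, - 421, - 380 , - 329, -252, - 16, 12/17,  83/2,442/7,  439,  949,961]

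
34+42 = 76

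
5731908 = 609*9412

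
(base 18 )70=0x7e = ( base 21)60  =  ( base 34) 3o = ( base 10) 126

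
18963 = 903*21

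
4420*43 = 190060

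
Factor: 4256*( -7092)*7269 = - 219404239488 = - 2^7*3^3 * 7^1 * 19^1 * 197^1*2423^1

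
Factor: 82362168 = 2^3*3^2 * 7^1*163417^1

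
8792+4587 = 13379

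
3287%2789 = 498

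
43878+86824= 130702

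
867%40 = 27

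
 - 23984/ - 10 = 11992/5= 2398.40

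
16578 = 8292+8286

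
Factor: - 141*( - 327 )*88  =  2^3*3^2*11^1 * 47^1*109^1=4057416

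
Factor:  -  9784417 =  - 9784417^1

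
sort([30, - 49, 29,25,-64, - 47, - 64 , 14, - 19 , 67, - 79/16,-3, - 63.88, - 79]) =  [-79, - 64 , - 64,-63.88, - 49, - 47,  -  19, - 79/16,- 3, 14, 25, 29, 30,67 ]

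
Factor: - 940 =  - 2^2*5^1*47^1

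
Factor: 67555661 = 67555661^1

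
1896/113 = 16 + 88/113 = 16.78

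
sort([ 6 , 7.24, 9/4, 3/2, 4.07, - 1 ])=[ - 1,  3/2, 9/4, 4.07,6, 7.24 ]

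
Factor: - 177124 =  - 2^2*44281^1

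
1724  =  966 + 758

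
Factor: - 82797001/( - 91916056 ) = 2^( - 3 )*7^1*29^1 *31^1 * 59^1*223^1*11489507^ ( - 1)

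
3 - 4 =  - 1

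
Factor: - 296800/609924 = - 200/411 = - 2^3*3^( - 1 )*5^2*137^(- 1 ) 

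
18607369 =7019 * 2651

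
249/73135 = 249/73135=0.00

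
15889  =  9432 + 6457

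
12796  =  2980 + 9816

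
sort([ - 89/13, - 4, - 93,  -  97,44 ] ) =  [ - 97,- 93, - 89/13,-4,  44]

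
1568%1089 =479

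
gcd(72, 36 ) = 36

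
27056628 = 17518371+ 9538257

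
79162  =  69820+9342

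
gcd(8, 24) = 8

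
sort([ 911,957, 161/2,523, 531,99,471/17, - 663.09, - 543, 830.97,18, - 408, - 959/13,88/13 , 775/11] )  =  [-663.09 , -543,  -  408,  -  959/13,88/13, 18, 471/17, 775/11 , 161/2, 99,523, 531,830.97, 911,  957] 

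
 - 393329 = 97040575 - 97433904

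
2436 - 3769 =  - 1333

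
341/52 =6 +29/52 = 6.56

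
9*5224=47016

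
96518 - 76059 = 20459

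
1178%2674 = 1178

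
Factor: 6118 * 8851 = 2^1 * 7^1*19^1*23^1*53^1*167^1= 54150418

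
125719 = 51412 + 74307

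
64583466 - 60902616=3680850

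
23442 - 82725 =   -  59283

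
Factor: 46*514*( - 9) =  - 212796 = - 2^2 * 3^2*23^1*257^1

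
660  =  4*165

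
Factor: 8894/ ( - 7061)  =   - 2^1 * 23^(  -  1)*307^( - 1 )*4447^1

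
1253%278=141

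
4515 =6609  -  2094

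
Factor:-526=-2^1*263^1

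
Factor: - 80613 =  - 3^2*13^2*53^1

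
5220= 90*58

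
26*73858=1920308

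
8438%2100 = 38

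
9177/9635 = 9177/9635 = 0.95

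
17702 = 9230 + 8472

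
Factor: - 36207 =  - 3^5 * 149^1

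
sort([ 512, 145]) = [ 145,512 ]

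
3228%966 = 330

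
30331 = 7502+22829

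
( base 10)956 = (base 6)4232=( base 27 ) 18b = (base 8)1674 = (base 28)164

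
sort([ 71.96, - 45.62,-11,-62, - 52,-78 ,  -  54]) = [ - 78, - 62, - 54,  -  52, - 45.62, - 11, 71.96]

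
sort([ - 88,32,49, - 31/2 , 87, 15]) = [-88, - 31/2,15,  32, 49 , 87]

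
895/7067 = 895/7067 = 0.13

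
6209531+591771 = 6801302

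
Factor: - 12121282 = - 2^1*6060641^1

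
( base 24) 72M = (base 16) 1006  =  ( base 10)4102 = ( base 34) 3im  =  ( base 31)48a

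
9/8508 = 3/2836  =  0.00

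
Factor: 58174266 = 2^1*3^1*9695711^1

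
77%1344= 77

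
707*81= 57267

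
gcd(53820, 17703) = 9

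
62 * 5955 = 369210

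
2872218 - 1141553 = 1730665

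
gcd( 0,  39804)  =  39804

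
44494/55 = 808 + 54/55  =  808.98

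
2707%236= 111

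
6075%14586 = 6075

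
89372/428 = 22343/107 = 208.81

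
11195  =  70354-59159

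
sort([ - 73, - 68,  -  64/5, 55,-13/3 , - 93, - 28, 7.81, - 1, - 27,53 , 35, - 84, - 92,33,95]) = [ - 93,-92, - 84, - 73, - 68, - 28,  -  27, - 64/5, - 13/3, - 1, 7.81,33, 35, 53, 55, 95 ]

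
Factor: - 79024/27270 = - 39512/13635 = - 2^3 *3^(-3)*5^( - 1)*11^1*101^(-1)*449^1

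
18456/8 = 2307 = 2307.00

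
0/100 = 0 =0.00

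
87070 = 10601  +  76469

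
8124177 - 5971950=2152227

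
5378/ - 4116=  -  2 + 1427/2058 = - 1.31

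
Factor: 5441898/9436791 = 2^1*11^1* 13^( - 2 )*2659^(  -  1)*11779^1=259138/449371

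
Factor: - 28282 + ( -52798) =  - 2^3* 5^1*2027^1 = -81080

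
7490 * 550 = 4119500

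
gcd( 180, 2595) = 15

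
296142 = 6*49357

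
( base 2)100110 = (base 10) 38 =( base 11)35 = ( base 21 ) 1h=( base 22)1g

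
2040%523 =471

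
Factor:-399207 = - 3^1*133069^1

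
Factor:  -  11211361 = - 7^1*1601623^1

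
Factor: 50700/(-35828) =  - 75/53 = - 3^1*5^2*53^ ( - 1 ) 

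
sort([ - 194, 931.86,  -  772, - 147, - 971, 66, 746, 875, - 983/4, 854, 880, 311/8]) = [ - 971, - 772, - 983/4, - 194, -147, 311/8,66, 746, 854,875, 880,931.86 ] 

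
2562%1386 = 1176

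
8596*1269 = 10908324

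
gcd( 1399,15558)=1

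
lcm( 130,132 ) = 8580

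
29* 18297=530613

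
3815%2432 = 1383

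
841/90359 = 841/90359 = 0.01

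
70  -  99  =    -  29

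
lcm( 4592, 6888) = 13776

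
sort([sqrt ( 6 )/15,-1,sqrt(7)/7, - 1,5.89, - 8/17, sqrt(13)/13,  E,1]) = [ - 1, - 1, - 8/17,sqrt(6 ) /15,sqrt( 13 )/13,sqrt( 7)/7,1,E, 5.89 ] 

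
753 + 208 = 961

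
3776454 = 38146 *99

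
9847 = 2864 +6983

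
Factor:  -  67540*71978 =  - 2^3*5^1*11^1 * 17^1*29^1 * 73^1 * 307^1 = -4861394120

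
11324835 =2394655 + 8930180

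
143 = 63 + 80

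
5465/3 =5465/3 = 1821.67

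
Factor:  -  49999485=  - 3^1* 5^1 * 349^1 * 9551^1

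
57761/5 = 11552+ 1/5 = 11552.20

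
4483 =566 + 3917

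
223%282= 223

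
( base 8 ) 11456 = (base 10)4910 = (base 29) 5o9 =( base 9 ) 6655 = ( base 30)5DK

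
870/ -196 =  - 435/98= -4.44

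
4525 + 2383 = 6908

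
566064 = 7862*72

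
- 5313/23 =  - 231 = - 231.00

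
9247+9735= 18982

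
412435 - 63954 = 348481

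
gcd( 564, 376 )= 188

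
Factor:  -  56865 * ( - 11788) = 670324620 = 2^2*3^1*5^1*7^1*17^1 * 223^1*421^1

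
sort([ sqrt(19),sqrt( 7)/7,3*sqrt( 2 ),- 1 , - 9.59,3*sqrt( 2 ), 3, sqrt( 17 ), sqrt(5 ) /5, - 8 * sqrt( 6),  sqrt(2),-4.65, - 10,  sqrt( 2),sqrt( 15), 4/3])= [-8*sqrt( 6),-10,-9.59,  -  4.65,- 1, sqrt( 7 ) /7 , sqrt(5)/5, 4/3, sqrt( 2), sqrt( 2 ) , 3, sqrt( 15) , sqrt (17),3*sqrt( 2),3*sqrt(2), sqrt(19) ] 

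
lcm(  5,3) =15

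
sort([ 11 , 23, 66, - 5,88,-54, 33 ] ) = [ - 54  , - 5, 11, 23, 33, 66, 88]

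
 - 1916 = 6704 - 8620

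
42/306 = 7/51=0.14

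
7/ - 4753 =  - 1 +678/679 = -  0.00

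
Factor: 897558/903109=2^1*3^1*227^1*659^1*903109^(- 1 ) 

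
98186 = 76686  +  21500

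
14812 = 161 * 92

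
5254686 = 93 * 56502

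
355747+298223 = 653970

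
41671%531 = 253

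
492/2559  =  164/853 =0.19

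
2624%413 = 146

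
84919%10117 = 3983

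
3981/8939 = 3981/8939 =0.45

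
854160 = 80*10677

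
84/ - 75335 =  -1  +  75251/75335= - 0.00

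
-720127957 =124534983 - 844662940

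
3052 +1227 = 4279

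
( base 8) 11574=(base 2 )1001101111100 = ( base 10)4988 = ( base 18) F72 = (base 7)20354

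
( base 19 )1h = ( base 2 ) 100100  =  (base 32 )14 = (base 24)1C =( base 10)36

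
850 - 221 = 629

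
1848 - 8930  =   - 7082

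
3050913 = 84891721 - 81840808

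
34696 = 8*4337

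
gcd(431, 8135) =1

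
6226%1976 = 298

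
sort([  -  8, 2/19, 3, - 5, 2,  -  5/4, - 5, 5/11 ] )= [ - 8,-5, - 5,  -  5/4, 2/19, 5/11,2, 3 ]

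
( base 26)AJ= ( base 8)427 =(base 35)7Y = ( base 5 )2104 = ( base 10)279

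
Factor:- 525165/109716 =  - 2^ ( - 2)  *5^1 * 41^( - 1)*157^1 = -  785/164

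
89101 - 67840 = 21261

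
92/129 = 92/129 = 0.71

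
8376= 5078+3298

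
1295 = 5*259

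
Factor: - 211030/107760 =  - 47/24 =-2^(-3 )*3^( - 1)*47^1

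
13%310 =13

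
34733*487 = 16914971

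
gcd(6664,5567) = 1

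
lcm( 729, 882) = 71442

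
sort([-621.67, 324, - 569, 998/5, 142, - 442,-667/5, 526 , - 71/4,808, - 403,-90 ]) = [  -  621.67,  -  569, - 442, - 403, - 667/5,-90,  -  71/4, 142 , 998/5,324,526,808]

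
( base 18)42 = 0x4A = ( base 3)2202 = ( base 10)74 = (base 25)2o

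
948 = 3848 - 2900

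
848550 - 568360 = 280190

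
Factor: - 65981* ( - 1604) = 2^2 * 401^1*65981^1  =  105833524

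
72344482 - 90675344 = - 18330862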